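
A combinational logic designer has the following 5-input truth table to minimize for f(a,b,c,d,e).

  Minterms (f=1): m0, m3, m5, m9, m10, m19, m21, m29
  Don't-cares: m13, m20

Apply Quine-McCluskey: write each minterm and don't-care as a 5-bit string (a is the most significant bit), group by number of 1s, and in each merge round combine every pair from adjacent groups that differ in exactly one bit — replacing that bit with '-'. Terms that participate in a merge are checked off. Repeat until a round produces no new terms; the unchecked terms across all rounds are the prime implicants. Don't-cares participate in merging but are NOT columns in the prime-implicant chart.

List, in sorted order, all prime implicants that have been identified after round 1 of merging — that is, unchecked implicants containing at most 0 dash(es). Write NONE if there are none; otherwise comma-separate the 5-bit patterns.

[col 0] 00000, 00011*, 00101*, 01001*, 01010, 01101*, 10011*, 10100*, 10101*, 11101*
[col 1] -0011, -0101*, -1101*, 0-101*, 01-01, 1-101*, 1010-
[col 2] --101
Prime implicants: --101, -0011, 00000, 01-01, 01010, 1010-

00000, 01010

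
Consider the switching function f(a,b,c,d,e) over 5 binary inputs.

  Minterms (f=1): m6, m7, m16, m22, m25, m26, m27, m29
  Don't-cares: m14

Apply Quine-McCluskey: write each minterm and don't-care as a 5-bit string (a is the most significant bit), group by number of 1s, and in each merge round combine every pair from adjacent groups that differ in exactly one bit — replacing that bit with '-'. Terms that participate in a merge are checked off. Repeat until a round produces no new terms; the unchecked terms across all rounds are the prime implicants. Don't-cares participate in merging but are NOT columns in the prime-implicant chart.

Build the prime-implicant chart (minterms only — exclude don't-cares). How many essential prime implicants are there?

Round 0: 00110✓ 00111✓ 01110✓ 10000 10110✓ 11001✓ 11010✓ 11011✓ 11101✓
Round 1: -0110 0-110 0011- 11-01 110-1 1101-
PIs = {-0110, 0-110, 0011-, 10000, 11-01, 110-1, 1101-}
Coverage chart:
  m6: -0110,0-110,0011-
  m7: 0011- ←essential
  m16: 10000 ←essential
  m22: -0110 ←essential
  m25: 11-01,110-1
  m26: 1101- ←essential
  m27: 110-1,1101-
  m29: 11-01 ←essential
Essential: -0110, 0011-, 10000, 11-01, 1101-

5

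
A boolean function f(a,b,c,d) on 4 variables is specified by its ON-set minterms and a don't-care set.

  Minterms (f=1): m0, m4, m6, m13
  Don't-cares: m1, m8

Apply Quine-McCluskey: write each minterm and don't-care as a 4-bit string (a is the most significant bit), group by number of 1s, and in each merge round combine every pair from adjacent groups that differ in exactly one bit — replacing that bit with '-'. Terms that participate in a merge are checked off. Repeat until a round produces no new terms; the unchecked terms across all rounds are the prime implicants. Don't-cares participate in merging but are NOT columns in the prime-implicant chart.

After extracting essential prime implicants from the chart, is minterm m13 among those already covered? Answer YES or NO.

YES

size-2^0 implicants → 0000(✓)  0001(✓)  0100(✓)  0110(✓)  1000(✓)  1101
size-2^1 implicants → -000  0-00  000-  01-0
Unchecked terms (primes): -000, 0-00, 000-, 01-0, 1101
Minterm coverage:
  m0 ⊆ -000,0-00,000-
  m4 ⊆ 0-00,01-0
  m6 ⊆ 01-0 [E]
  m13 ⊆ 1101 [E]
E = {01-0, 1101}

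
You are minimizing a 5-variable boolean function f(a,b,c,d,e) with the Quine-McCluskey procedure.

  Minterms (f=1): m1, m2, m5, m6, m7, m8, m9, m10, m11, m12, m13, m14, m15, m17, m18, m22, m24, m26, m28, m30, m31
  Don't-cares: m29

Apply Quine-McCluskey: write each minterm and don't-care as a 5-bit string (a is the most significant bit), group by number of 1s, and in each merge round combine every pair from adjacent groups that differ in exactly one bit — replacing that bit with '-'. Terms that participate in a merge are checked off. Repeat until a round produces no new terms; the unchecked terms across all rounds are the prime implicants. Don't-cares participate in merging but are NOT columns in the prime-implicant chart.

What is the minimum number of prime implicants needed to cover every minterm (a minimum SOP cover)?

6

size-2^0 implicants → 00001(✓)  00010(✓)  00101(✓)  00110(✓)  00111(✓)  01000(✓)  01001(✓)  01010(✓)  01011(✓)  01100(✓)  01101(✓)  01110(✓)  01111(✓)  10001(✓)  10010(✓)  10110(✓)  11000(✓)  11010(✓)  11100(✓)  11101(✓)  11110(✓)  11111(✓)
size-2^1 implicants → -0001  -0010(✓)  -0110(✓)  -1000(✓)  -1010(✓)  -1100(✓)  -1101(✓)  -1110(✓)  -1111(✓)  0-001(✓)  0-010(✓)  0-101(✓)  0-110(✓)  0-111(✓)  00-01(✓)  00-10(✓)  001-1(✓)  0011-(✓)  01-00(✓)  01-01(✓)  01-10(✓)  01-11(✓)  010-0(✓)  010-1(✓)  0100-(✓)  0101-(✓)  011-0(✓)  011-1(✓)  0110-(✓)  0111-(✓)  1-010(✓)  1-110(✓)  10-10(✓)  11-00(✓)  11-10(✓)  110-0(✓)  111-0(✓)  111-1(✓)  1110-(✓)  1111-(✓)
size-2^2 implicants → --010(✓)  --110(✓)  -0-10(✓)  -1-00(✓)  -1-10(✓)  -10-0(✓)  -11-0(✓)  -11-1(✓)  -110-(✓)  -111-(✓)  0--01  0--10(✓)  0-1-1  0-11-  01--0(✓)  01--1(✓)  01-0-(✓)  01-1-(✓)  010--(✓)  011--(✓)  1--10(✓)  11--0(✓)  111--(✓)
size-2^3 implicants → ---10  -1--0  -11--  01---
Unchecked terms (primes): ---10, -0001, -1--0, -11--, 0--01, 0-1-1, 0-11-, 01---
Minterm coverage:
  m1 ⊆ -0001,0--01
  m2 ⊆ ---10 [E]
  m5 ⊆ 0--01,0-1-1
  m6 ⊆ ---10,0-11-
  m7 ⊆ 0-1-1,0-11-
  m8 ⊆ -1--0,01---
  m9 ⊆ 0--01,01---
  m10 ⊆ ---10,-1--0,01---
  m11 ⊆ 01--- [E]
  m12 ⊆ -1--0,-11--,01---
  m13 ⊆ -11--,0--01,0-1-1,01---
  m14 ⊆ ---10,-1--0,-11--,0-11-,01---
  m15 ⊆ -11--,0-1-1,0-11-,01---
  m17 ⊆ -0001 [E]
  m18 ⊆ ---10 [E]
  m22 ⊆ ---10 [E]
  m24 ⊆ -1--0 [E]
  m26 ⊆ ---10,-1--0
  m28 ⊆ -1--0,-11--
  m30 ⊆ ---10,-1--0,-11--
  m31 ⊆ -11-- [E]
E = {---10, -0001, -1--0, -11--, 01---}
Petrick residual → 0-1-1
Cover = de' + b'c'd'e + be' + bc + a'ce + a'b  |cover|=6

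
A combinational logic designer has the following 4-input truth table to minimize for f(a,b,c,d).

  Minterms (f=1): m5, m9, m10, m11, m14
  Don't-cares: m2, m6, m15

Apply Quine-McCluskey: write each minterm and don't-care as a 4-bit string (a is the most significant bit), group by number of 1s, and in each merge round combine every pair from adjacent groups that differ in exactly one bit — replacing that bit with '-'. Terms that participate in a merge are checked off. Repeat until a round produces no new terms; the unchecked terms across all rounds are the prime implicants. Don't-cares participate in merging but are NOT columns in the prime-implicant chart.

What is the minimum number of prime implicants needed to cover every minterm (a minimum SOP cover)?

3

size-2^0 implicants → 0010(✓)  0101  0110(✓)  1001(✓)  1010(✓)  1011(✓)  1110(✓)  1111(✓)
size-2^1 implicants → -010(✓)  -110(✓)  0-10(✓)  1-10(✓)  1-11(✓)  10-1  101-(✓)  111-(✓)
size-2^2 implicants → --10  1-1-
Unchecked terms (primes): --10, 0101, 1-1-, 10-1
Minterm coverage:
  m5 ⊆ 0101 [E]
  m9 ⊆ 10-1 [E]
  m10 ⊆ --10,1-1-
  m11 ⊆ 1-1-,10-1
  m14 ⊆ --10,1-1-
E = {0101, 10-1}
Petrick residual → --10
Cover = cd' + a'bc'd + ab'd  |cover|=3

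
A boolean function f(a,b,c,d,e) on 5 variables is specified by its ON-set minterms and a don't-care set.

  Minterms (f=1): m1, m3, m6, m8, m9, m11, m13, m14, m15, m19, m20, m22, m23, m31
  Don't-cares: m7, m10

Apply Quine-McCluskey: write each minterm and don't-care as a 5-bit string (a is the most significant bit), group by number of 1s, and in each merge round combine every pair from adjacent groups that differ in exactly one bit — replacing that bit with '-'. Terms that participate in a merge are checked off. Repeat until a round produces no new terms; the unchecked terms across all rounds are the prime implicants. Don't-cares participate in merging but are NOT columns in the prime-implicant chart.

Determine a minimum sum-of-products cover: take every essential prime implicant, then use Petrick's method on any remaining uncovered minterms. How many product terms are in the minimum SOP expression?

Round 0: 00001✓ 00011✓ 00110✓ 00111✓ 01000✓ 01001✓ 01010✓ 01011✓ 01101✓ 01110✓ 01111✓ 10011✓ 10100✓ 10110✓ 10111✓ 11111✓
Round 1: -0011✓ -0110✓ -0111✓ -1111✓ 0-001✓ 0-011✓ 0-110✓ 0-111✓ 00-11✓ 000-1✓ 0011-✓ 01-01✓ 01-10✓ 01-11✓ 010-0✓ 010-1✓ 0100-✓ 0101-✓ 011-1✓ 0111-✓ 1-111✓ 10-11✓ 101-0 1011-✓
Round 2: --111 -0-11 -011- 0--11 0-0-1 0-11- 01--1 01-1- 010--
PIs = {--111, -0-11, -011-, 0--11, 0-0-1, 0-11-, 01--1, 01-1-, 010--, 101-0}
Coverage chart:
  m1: 0-0-1 ←essential
  m3: -0-11,0--11,0-0-1
  m6: -011-,0-11-
  m8: 010-- ←essential
  m9: 0-0-1,01--1,010--
  m11: 0--11,0-0-1,01--1,01-1-,010--
  m13: 01--1 ←essential
  m14: 0-11-,01-1-
  m15: --111,0--11,0-11-,01--1,01-1-
  m19: -0-11 ←essential
  m20: 101-0 ←essential
  m22: -011-,101-0
  m23: --111,-0-11,-011-
  m31: --111 ←essential
Essential: --111, -0-11, 0-0-1, 01--1, 010--, 101-0
Petrick residual → 0-11-
Min cover (7 terms): cde + b'de + a'c'e + a'cd + a'be + a'bc' + ab'ce'

7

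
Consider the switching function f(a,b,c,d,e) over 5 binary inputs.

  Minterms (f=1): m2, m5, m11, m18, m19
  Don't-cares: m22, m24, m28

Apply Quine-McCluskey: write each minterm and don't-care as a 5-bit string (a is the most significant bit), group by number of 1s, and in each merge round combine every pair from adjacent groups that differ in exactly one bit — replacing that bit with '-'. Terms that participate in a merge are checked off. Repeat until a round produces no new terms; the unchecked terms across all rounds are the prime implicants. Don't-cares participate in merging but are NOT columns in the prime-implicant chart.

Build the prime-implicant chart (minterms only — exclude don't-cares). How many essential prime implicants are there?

4

Round 0: 00010✓ 00101 01011 10010✓ 10011✓ 10110✓ 11000✓ 11100✓
Round 1: -0010 10-10 1001- 11-00
PIs = {-0010, 00101, 01011, 10-10, 1001-, 11-00}
Coverage chart:
  m2: -0010 ←essential
  m5: 00101 ←essential
  m11: 01011 ←essential
  m18: -0010,10-10,1001-
  m19: 1001- ←essential
Essential: -0010, 00101, 01011, 1001-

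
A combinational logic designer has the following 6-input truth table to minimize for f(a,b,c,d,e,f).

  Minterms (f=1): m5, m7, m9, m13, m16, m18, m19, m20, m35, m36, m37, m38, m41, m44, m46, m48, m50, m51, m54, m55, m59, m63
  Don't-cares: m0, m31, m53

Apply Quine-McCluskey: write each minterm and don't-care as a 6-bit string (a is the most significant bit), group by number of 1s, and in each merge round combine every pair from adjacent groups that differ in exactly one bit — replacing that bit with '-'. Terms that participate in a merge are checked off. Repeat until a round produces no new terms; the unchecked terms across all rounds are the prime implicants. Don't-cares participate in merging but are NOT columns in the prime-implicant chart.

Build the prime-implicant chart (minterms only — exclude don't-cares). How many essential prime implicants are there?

8

size-2^0 implicants → 000000(✓)  000101(✓)  000111(✓)  001001(✓)  001101(✓)  010000(✓)  010010(✓)  010011(✓)  010100(✓)  011111(✓)  100011(✓)  100100(✓)  100101(✓)  100110(✓)  101001(✓)  101100(✓)  101110(✓)  110000(✓)  110010(✓)  110011(✓)  110101(✓)  110110(✓)  110111(✓)  111011(✓)  111111(✓)
size-2^1 implicants → -00101  -01001  -10000(✓)  -10010(✓)  -10011(✓)  -11111  0-0000  00-101  0001-1  001-01  010-00  0100-0(✓)  01001-(✓)  1-0011  1-0101  1-0110  10-100(✓)  10-110(✓)  1001-0(✓)  10010-  1011-0(✓)  11-011(✓)  11-111(✓)  110-10(✓)  110-11(✓)  1100-0(✓)  11001-(✓)  1101-1  11011-(✓)  111-11(✓)
size-2^2 implicants → -100-0  -1001-  10-1-0  11--11  110-1-
Unchecked terms (primes): -00101, -01001, -100-0, -1001-, -11111, 0-0000, 00-101, 0001-1, 001-01, 010-00, 1-0011, 1-0101, 1-0110, 10-1-0, 10010-, 11--11, 110-1-, 1101-1
Minterm coverage:
  m5 ⊆ -00101,00-101,0001-1
  m7 ⊆ 0001-1 [E]
  m9 ⊆ -01001,001-01
  m13 ⊆ 00-101,001-01
  m16 ⊆ -100-0,0-0000,010-00
  m18 ⊆ -100-0,-1001-
  m19 ⊆ -1001- [E]
  m20 ⊆ 010-00 [E]
  m35 ⊆ 1-0011 [E]
  m36 ⊆ 10-1-0,10010-
  m37 ⊆ -00101,1-0101,10010-
  m38 ⊆ 1-0110,10-1-0
  m41 ⊆ -01001 [E]
  m44 ⊆ 10-1-0 [E]
  m46 ⊆ 10-1-0 [E]
  m48 ⊆ -100-0 [E]
  m50 ⊆ -100-0,-1001-,110-1-
  m51 ⊆ -1001-,1-0011,11--11,110-1-
  m54 ⊆ 1-0110,110-1-
  m55 ⊆ 11--11,110-1-,1101-1
  m59 ⊆ 11--11 [E]
  m63 ⊆ -11111,11--11
E = {-01001, -100-0, -1001-, 0001-1, 010-00, 1-0011, 10-1-0, 11--11}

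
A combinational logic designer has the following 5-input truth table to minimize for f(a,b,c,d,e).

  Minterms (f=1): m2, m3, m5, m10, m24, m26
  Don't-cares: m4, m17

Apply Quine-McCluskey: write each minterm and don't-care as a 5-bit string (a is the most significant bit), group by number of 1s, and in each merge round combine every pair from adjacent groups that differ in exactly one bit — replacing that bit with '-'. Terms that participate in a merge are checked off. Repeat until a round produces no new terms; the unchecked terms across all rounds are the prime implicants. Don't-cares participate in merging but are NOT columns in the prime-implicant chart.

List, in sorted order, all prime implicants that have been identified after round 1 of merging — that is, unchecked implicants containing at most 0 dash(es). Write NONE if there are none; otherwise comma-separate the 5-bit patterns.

10001

size-2^0 implicants → 00010(✓)  00011(✓)  00100(✓)  00101(✓)  01010(✓)  10001  11000(✓)  11010(✓)
size-2^1 implicants → -1010  0-010  0001-  0010-  110-0
Unchecked terms (primes): -1010, 0-010, 0001-, 0010-, 10001, 110-0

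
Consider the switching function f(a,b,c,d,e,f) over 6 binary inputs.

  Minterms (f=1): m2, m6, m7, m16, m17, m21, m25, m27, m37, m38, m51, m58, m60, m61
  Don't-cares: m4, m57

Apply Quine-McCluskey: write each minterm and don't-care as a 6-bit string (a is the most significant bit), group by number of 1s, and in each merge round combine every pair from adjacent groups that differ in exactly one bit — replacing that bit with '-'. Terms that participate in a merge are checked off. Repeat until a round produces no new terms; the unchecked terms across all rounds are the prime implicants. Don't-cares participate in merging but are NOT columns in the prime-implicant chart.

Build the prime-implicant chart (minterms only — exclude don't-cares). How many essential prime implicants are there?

[col 0] 000010*, 000100*, 000110*, 000111*, 010000*, 010001*, 010101*, 011001*, 011011*, 100101, 100110*, 110011, 111001*, 111010, 111100*, 111101*
[col 1] -00110, -11001, 000-10, 0001-0, 00011-, 01-001, 010-01, 01000-, 0110-1, 111-01, 11110-
Prime implicants: -00110, -11001, 000-10, 0001-0, 00011-, 01-001, 010-01, 01000-, 0110-1, 100101, 110011, 111-01, 111010, 11110-
PI chart (minterm → PIs covering it):
  2 | 000-10  (sole → essential)
  6 | -00110,000-10,0001-0,00011-
  7 | 00011-  (sole → essential)
  16 | 01000-  (sole → essential)
  17 | 01-001,010-01,01000-
  21 | 010-01  (sole → essential)
  25 | -11001,01-001,0110-1
  27 | 0110-1  (sole → essential)
  37 | 100101  (sole → essential)
  38 | -00110  (sole → essential)
  51 | 110011  (sole → essential)
  58 | 111010  (sole → essential)
  60 | 11110-  (sole → essential)
  61 | 111-01,11110-
Essential prime implicants: -00110, 000-10, 00011-, 010-01, 01000-, 0110-1, 100101, 110011, 111010, 11110-

10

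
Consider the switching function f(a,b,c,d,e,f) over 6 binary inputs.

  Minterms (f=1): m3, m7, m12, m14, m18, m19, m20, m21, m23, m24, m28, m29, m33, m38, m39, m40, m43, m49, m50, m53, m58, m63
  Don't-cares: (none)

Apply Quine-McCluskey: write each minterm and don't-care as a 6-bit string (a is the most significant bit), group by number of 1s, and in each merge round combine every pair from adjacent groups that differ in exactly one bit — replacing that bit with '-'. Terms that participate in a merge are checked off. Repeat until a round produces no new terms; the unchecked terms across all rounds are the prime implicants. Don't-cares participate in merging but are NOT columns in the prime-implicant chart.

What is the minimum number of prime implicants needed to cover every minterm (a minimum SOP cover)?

12

[col 0] 000011*, 000111*, 001100*, 001110*, 010010*, 010011*, 010100*, 010101*, 010111*, 011000*, 011100*, 011101*, 100001*, 100110*, 100111*, 101000, 101011, 110001*, 110010*, 110101*, 111010*, 111111
[col 1] -00111, -10010, -10101, 0-0011*, 0-0111*, 0-1100, 000-11*, 0011-0, 01-100*, 01-101*, 010-11*, 01001-, 0101-1, 01010-*, 011-00, 01110-*, 1-0001, 10011-, 11-010, 110-01
[col 2] 0-0-11, 01-10-
Prime implicants: -00111, -10010, -10101, 0-0-11, 0-1100, 0011-0, 01-10-, 01001-, 0101-1, 011-00, 1-0001, 10011-, 101000, 101011, 11-010, 110-01, 111111
PI chart (minterm → PIs covering it):
  3 | 0-0-11  (sole → essential)
  7 | -00111,0-0-11
  12 | 0-1100,0011-0
  14 | 0011-0  (sole → essential)
  18 | -10010,01001-
  19 | 0-0-11,01001-
  20 | 01-10-  (sole → essential)
  21 | -10101,01-10-,0101-1
  23 | 0-0-11,0101-1
  24 | 011-00  (sole → essential)
  28 | 0-1100,01-10-,011-00
  29 | 01-10-  (sole → essential)
  33 | 1-0001  (sole → essential)
  38 | 10011-  (sole → essential)
  39 | -00111,10011-
  40 | 101000  (sole → essential)
  43 | 101011  (sole → essential)
  49 | 1-0001,110-01
  50 | -10010,11-010
  53 | -10101,110-01
  58 | 11-010  (sole → essential)
  63 | 111111  (sole → essential)
Essential prime implicants: 0-0-11, 0011-0, 01-10-, 011-00, 1-0001, 10011-, 101000, 101011, 11-010, 111111
Petrick residual → -10010, -10101
Minimum SOP uses 12 PIs: bc'd'ef' + bc'de'f + a'c'ef + a'b'cdf' + a'bde' + a'bce'f' + ac'd'e'f + ab'c'de + ab'cd'e'f' + ab'cd'ef + abd'ef' + abcdef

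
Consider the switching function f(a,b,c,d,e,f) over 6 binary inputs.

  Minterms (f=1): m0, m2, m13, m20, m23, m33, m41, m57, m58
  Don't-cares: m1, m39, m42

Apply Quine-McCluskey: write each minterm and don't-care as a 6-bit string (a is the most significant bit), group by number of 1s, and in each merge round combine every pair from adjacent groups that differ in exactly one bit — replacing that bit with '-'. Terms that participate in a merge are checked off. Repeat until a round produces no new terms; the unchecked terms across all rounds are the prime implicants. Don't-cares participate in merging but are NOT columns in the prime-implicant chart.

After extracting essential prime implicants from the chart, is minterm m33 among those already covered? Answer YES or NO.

NO

Round 0: 000000✓ 000001✓ 000010✓ 001101 010100 010111 100001✓ 100111 101001✓ 101010✓ 111001✓ 111010✓
Round 1: -00001 0000-0 00000- 1-1001 1-1010 10-001
PIs = {-00001, 0000-0, 00000-, 001101, 010100, 010111, 1-1001, 1-1010, 10-001, 100111}
Coverage chart:
  m0: 0000-0,00000-
  m2: 0000-0 ←essential
  m13: 001101 ←essential
  m20: 010100 ←essential
  m23: 010111 ←essential
  m33: -00001,10-001
  m41: 1-1001,10-001
  m57: 1-1001 ←essential
  m58: 1-1010 ←essential
Essential: 0000-0, 001101, 010100, 010111, 1-1001, 1-1010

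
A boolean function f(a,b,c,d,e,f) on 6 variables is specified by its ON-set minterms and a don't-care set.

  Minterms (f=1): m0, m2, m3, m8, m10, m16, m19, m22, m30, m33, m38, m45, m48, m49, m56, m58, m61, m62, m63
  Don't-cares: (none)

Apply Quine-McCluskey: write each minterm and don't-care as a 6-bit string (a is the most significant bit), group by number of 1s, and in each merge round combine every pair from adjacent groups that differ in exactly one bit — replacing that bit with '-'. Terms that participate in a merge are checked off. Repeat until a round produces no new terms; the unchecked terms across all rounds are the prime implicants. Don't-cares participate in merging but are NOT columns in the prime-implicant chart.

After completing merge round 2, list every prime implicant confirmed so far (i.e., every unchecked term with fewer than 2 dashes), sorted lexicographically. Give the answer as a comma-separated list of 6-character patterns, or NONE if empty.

size-2^0 implicants → 000000(✓)  000010(✓)  000011(✓)  001000(✓)  001010(✓)  010000(✓)  010011(✓)  010110(✓)  011110(✓)  100001(✓)  100110  101101(✓)  110000(✓)  110001(✓)  111000(✓)  111010(✓)  111101(✓)  111110(✓)  111111(✓)
size-2^1 implicants → -10000  -11110  0-0000  0-0011  00-000(✓)  00-010(✓)  0000-0(✓)  00001-  0010-0(✓)  01-110  1-0001  1-1101  11-000  11000-  111-10  1110-0  1111-1  11111-
size-2^2 implicants → 00-0-0
Unchecked terms (primes): -10000, -11110, 0-0000, 0-0011, 00-0-0, 00001-, 01-110, 1-0001, 1-1101, 100110, 11-000, 11000-, 111-10, 1110-0, 1111-1, 11111-

-10000, -11110, 0-0000, 0-0011, 00001-, 01-110, 1-0001, 1-1101, 100110, 11-000, 11000-, 111-10, 1110-0, 1111-1, 11111-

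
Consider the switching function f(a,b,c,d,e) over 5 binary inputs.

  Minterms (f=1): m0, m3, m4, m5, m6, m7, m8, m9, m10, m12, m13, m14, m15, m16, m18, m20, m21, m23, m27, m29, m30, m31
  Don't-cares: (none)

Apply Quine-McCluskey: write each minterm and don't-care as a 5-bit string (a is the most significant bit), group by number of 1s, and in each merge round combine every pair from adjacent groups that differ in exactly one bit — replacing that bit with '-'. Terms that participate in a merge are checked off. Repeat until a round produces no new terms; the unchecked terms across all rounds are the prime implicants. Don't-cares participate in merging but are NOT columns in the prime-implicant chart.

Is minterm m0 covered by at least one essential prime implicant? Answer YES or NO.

NO

[col 0] 00000*, 00011*, 00100*, 00101*, 00110*, 00111*, 01000*, 01001*, 01010*, 01100*, 01101*, 01110*, 01111*, 10000*, 10010*, 10100*, 10101*, 10111*, 11011*, 11101*, 11110*, 11111*
[col 1] -0000*, -0100*, -0101*, -0111*, -1101*, -1110*, -1111*, 0-000*, 0-100*, 0-101*, 0-110*, 0-111*, 00-00*, 00-11, 001-0*, 001-1*, 0010-*, 0011-*, 01-00*, 01-01*, 01-10*, 010-0*, 0100-*, 011-0*, 011-1*, 0110-*, 0111-*, 1-101*, 1-111*, 10-00*, 100-0, 101-1*, 1010-*, 11-11, 111-1*, 1111-*
[col 2] --101*, --111*, -0-00, -01-1*, -010-, -11-1*, -111-, 0--00, 0-1-0*, 0-1-1*, 0-10-*, 0-11-*, 001--*, 01--0, 01-0-, 011--*, 1-1-1*
[col 3] --1-1, 0-1--
Prime implicants: --1-1, -0-00, -010-, -111-, 0--00, 0-1--, 00-11, 01--0, 01-0-, 100-0, 11-11
PI chart (minterm → PIs covering it):
  0 | -0-00,0--00
  3 | 00-11  (sole → essential)
  4 | -0-00,-010-,0--00,0-1--
  5 | --1-1,-010-,0-1--
  6 | 0-1--  (sole → essential)
  7 | --1-1,0-1--,00-11
  8 | 0--00,01--0,01-0-
  9 | 01-0-  (sole → essential)
  10 | 01--0  (sole → essential)
  12 | 0--00,0-1--,01--0,01-0-
  13 | --1-1,0-1--,01-0-
  14 | -111-,0-1--,01--0
  15 | --1-1,-111-,0-1--
  16 | -0-00,100-0
  18 | 100-0  (sole → essential)
  20 | -0-00,-010-
  21 | --1-1,-010-
  23 | --1-1  (sole → essential)
  27 | 11-11  (sole → essential)
  29 | --1-1  (sole → essential)
  30 | -111-  (sole → essential)
  31 | --1-1,-111-,11-11
Essential prime implicants: --1-1, -111-, 0-1--, 00-11, 01--0, 01-0-, 100-0, 11-11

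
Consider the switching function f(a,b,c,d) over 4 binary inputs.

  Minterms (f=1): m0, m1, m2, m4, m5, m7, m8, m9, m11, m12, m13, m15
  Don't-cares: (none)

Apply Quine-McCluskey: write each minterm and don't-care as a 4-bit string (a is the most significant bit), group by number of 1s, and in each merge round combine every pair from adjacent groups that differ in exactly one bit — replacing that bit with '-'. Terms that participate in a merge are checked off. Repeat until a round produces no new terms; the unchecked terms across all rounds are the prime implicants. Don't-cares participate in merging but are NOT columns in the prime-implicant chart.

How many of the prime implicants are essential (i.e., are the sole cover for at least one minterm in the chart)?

4

size-2^0 implicants → 0000(✓)  0001(✓)  0010(✓)  0100(✓)  0101(✓)  0111(✓)  1000(✓)  1001(✓)  1011(✓)  1100(✓)  1101(✓)  1111(✓)
size-2^1 implicants → -000(✓)  -001(✓)  -100(✓)  -101(✓)  -111(✓)  0-00(✓)  0-01(✓)  00-0  000-(✓)  01-1(✓)  010-(✓)  1-00(✓)  1-01(✓)  1-11(✓)  10-1(✓)  100-(✓)  11-1(✓)  110-(✓)
size-2^2 implicants → --00(✓)  --01(✓)  -00-(✓)  -1-1  -10-(✓)  0-0-(✓)  1--1  1-0-(✓)
size-2^3 implicants → --0-
Unchecked terms (primes): --0-, -1-1, 00-0, 1--1
Minterm coverage:
  m0 ⊆ --0-,00-0
  m1 ⊆ --0- [E]
  m2 ⊆ 00-0 [E]
  m4 ⊆ --0- [E]
  m5 ⊆ --0-,-1-1
  m7 ⊆ -1-1 [E]
  m8 ⊆ --0- [E]
  m9 ⊆ --0-,1--1
  m11 ⊆ 1--1 [E]
  m12 ⊆ --0- [E]
  m13 ⊆ --0-,-1-1,1--1
  m15 ⊆ -1-1,1--1
E = {--0-, -1-1, 00-0, 1--1}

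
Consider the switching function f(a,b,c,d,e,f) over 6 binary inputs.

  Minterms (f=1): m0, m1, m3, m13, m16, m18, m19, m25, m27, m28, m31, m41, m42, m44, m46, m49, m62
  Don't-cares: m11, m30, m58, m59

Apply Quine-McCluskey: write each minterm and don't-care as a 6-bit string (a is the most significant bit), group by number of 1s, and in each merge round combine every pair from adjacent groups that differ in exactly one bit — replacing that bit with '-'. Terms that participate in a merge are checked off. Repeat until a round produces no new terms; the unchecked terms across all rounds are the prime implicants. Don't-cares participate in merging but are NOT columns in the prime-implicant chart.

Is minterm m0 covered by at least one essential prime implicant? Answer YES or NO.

NO

size-2^0 implicants → 000000(✓)  000001(✓)  000011(✓)  001011(✓)  001101  010000(✓)  010010(✓)  010011(✓)  011001(✓)  011011(✓)  011100(✓)  011110(✓)  011111(✓)  101001  101010(✓)  101100(✓)  101110(✓)  110001  111010(✓)  111011(✓)  111110(✓)
size-2^1 implicants → -11011  -11110  0-0000  0-0011(✓)  0-1011(✓)  00-011(✓)  0000-1  00000-  01-011(✓)  0100-0  01001-  011-11  0110-1  0111-0  01111-  1-1010(✓)  1-1110(✓)  101-10(✓)  1011-0  111-10(✓)  11101-
size-2^2 implicants → 0--011  1-1-10
Unchecked terms (primes): -11011, -11110, 0--011, 0-0000, 0000-1, 00000-, 001101, 0100-0, 01001-, 011-11, 0110-1, 0111-0, 01111-, 1-1-10, 101001, 1011-0, 110001, 11101-
Minterm coverage:
  m0 ⊆ 0-0000,00000-
  m1 ⊆ 0000-1,00000-
  m3 ⊆ 0--011,0000-1
  m13 ⊆ 001101 [E]
  m16 ⊆ 0-0000,0100-0
  m18 ⊆ 0100-0,01001-
  m19 ⊆ 0--011,01001-
  m25 ⊆ 0110-1 [E]
  m27 ⊆ -11011,0--011,011-11,0110-1
  m28 ⊆ 0111-0 [E]
  m31 ⊆ 011-11,01111-
  m41 ⊆ 101001 [E]
  m42 ⊆ 1-1-10 [E]
  m44 ⊆ 1011-0 [E]
  m46 ⊆ 1-1-10,1011-0
  m49 ⊆ 110001 [E]
  m62 ⊆ -11110,1-1-10
E = {001101, 0110-1, 0111-0, 1-1-10, 101001, 1011-0, 110001}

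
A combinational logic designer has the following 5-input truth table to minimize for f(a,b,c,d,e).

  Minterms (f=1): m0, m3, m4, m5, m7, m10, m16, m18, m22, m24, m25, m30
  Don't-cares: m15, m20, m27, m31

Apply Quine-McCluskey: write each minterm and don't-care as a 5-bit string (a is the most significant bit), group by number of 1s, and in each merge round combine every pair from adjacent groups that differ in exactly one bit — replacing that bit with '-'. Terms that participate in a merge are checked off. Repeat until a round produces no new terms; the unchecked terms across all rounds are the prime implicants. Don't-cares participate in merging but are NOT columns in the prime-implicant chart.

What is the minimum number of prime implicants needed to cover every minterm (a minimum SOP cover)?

size-2^0 implicants → 00000(✓)  00011(✓)  00100(✓)  00101(✓)  00111(✓)  01010  01111(✓)  10000(✓)  10010(✓)  10100(✓)  10110(✓)  11000(✓)  11001(✓)  11011(✓)  11110(✓)  11111(✓)
size-2^1 implicants → -0000(✓)  -0100(✓)  -1111  0-111  00-00(✓)  00-11  001-1  0010-  1-000  1-110  10-00(✓)  10-10(✓)  100-0(✓)  101-0(✓)  11-11  110-1  1100-  1111-
size-2^2 implicants → -0-00  10--0
Unchecked terms (primes): -0-00, -1111, 0-111, 00-11, 001-1, 0010-, 01010, 1-000, 1-110, 10--0, 11-11, 110-1, 1100-, 1111-
Minterm coverage:
  m0 ⊆ -0-00 [E]
  m3 ⊆ 00-11 [E]
  m4 ⊆ -0-00,0010-
  m5 ⊆ 001-1,0010-
  m7 ⊆ 0-111,00-11,001-1
  m10 ⊆ 01010 [E]
  m16 ⊆ -0-00,1-000,10--0
  m18 ⊆ 10--0 [E]
  m22 ⊆ 1-110,10--0
  m24 ⊆ 1-000,1100-
  m25 ⊆ 110-1,1100-
  m30 ⊆ 1-110,1111-
E = {-0-00, 00-11, 01010, 10--0}
Petrick residual → 001-1, 1-110, 1100-
Cover = b'd'e' + a'b'de + a'b'ce + a'bc'de' + acde' + ab'e' + abc'd'  |cover|=7

7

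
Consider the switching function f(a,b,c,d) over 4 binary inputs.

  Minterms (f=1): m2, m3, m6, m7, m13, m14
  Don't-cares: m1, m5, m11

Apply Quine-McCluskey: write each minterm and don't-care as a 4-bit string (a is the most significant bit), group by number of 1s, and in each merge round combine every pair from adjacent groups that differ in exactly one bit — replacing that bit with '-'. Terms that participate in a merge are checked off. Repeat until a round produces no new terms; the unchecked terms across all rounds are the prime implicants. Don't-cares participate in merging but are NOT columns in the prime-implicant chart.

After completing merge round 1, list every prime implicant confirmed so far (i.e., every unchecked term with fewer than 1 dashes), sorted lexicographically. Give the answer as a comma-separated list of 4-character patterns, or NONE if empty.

size-2^0 implicants → 0001(✓)  0010(✓)  0011(✓)  0101(✓)  0110(✓)  0111(✓)  1011(✓)  1101(✓)  1110(✓)
size-2^1 implicants → -011  -101  -110  0-01(✓)  0-10(✓)  0-11(✓)  00-1(✓)  001-(✓)  01-1(✓)  011-(✓)
size-2^2 implicants → 0--1  0-1-
Unchecked terms (primes): -011, -101, -110, 0--1, 0-1-

NONE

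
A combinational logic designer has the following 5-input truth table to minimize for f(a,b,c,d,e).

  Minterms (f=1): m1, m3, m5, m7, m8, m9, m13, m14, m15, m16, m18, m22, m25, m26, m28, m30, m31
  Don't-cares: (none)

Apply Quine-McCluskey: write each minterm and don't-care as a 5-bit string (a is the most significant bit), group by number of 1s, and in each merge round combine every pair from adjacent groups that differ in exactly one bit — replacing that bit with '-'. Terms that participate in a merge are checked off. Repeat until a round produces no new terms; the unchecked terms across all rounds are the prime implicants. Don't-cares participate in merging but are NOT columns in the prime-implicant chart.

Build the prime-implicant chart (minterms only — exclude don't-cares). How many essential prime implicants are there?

7

Round 0: 00001✓ 00011✓ 00101✓ 00111✓ 01000✓ 01001✓ 01101✓ 01110✓ 01111✓ 10000✓ 10010✓ 10110✓ 11001✓ 11010✓ 11100✓ 11110✓ 11111✓
Round 1: -1001 -1110✓ -1111✓ 0-001✓ 0-101✓ 0-111✓ 00-01✓ 00-11✓ 000-1✓ 001-1✓ 01-01✓ 0100- 011-1✓ 0111-✓ 1-010✓ 1-110✓ 10-10✓ 100-0 11-10✓ 111-0 1111-✓
Round 2: -111- 0--01 0-1-1 00--1 1--10
PIs = {-1001, -111-, 0--01, 0-1-1, 00--1, 0100-, 1--10, 100-0, 111-0}
Coverage chart:
  m1: 0--01,00--1
  m3: 00--1 ←essential
  m5: 0--01,0-1-1,00--1
  m7: 0-1-1,00--1
  m8: 0100- ←essential
  m9: -1001,0--01,0100-
  m13: 0--01,0-1-1
  m14: -111- ←essential
  m15: -111-,0-1-1
  m16: 100-0 ←essential
  m18: 1--10,100-0
  m22: 1--10 ←essential
  m25: -1001 ←essential
  m26: 1--10 ←essential
  m28: 111-0 ←essential
  m30: -111-,1--10,111-0
  m31: -111- ←essential
Essential: -1001, -111-, 00--1, 0100-, 1--10, 100-0, 111-0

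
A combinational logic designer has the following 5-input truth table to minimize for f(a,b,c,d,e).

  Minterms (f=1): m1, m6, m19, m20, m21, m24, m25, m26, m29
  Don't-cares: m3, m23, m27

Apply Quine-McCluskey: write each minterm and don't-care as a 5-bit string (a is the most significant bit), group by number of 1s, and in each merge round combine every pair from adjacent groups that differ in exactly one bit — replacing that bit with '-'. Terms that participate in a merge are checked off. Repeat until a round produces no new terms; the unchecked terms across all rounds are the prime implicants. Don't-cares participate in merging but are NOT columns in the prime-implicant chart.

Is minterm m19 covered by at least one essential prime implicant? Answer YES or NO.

Round 0: 00001✓ 00011✓ 00110 10011✓ 10100✓ 10101✓ 10111✓ 11000✓ 11001✓ 11010✓ 11011✓ 11101✓
Round 1: -0011 000-1 1-011 1-101 10-11 101-1 1010- 11-01 110-0✓ 110-1✓ 1100-✓ 1101-✓
Round 2: 110--
PIs = {-0011, 000-1, 00110, 1-011, 1-101, 10-11, 101-1, 1010-, 11-01, 110--}
Coverage chart:
  m1: 000-1 ←essential
  m6: 00110 ←essential
  m19: -0011,1-011,10-11
  m20: 1010- ←essential
  m21: 1-101,101-1,1010-
  m24: 110-- ←essential
  m25: 11-01,110--
  m26: 110-- ←essential
  m29: 1-101,11-01
Essential: 000-1, 00110, 1010-, 110--

NO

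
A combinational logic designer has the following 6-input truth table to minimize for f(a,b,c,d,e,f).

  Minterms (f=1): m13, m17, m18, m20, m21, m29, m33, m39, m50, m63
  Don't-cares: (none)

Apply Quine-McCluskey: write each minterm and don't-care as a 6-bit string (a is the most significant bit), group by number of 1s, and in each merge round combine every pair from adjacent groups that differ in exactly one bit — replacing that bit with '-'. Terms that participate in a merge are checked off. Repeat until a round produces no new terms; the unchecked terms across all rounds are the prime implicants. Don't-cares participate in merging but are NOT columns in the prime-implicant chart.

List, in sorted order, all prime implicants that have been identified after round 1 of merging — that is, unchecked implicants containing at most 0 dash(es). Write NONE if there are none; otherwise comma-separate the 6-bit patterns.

size-2^0 implicants → 001101(✓)  010001(✓)  010010(✓)  010100(✓)  010101(✓)  011101(✓)  100001  100111  110010(✓)  111111
size-2^1 implicants → -10010  0-1101  01-101  010-01  01010-
Unchecked terms (primes): -10010, 0-1101, 01-101, 010-01, 01010-, 100001, 100111, 111111

100001, 100111, 111111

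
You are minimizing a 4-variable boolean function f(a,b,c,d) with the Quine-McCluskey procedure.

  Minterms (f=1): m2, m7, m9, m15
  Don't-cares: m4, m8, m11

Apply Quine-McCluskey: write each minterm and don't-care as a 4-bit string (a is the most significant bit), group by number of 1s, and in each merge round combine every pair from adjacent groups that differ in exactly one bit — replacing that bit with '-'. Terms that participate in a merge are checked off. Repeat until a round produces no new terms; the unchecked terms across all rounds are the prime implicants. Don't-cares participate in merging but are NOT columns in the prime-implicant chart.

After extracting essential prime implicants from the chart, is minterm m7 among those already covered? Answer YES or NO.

size-2^0 implicants → 0010  0100  0111(✓)  1000(✓)  1001(✓)  1011(✓)  1111(✓)
size-2^1 implicants → -111  1-11  10-1  100-
Unchecked terms (primes): -111, 0010, 0100, 1-11, 10-1, 100-
Minterm coverage:
  m2 ⊆ 0010 [E]
  m7 ⊆ -111 [E]
  m9 ⊆ 10-1,100-
  m15 ⊆ -111,1-11
E = {-111, 0010}

YES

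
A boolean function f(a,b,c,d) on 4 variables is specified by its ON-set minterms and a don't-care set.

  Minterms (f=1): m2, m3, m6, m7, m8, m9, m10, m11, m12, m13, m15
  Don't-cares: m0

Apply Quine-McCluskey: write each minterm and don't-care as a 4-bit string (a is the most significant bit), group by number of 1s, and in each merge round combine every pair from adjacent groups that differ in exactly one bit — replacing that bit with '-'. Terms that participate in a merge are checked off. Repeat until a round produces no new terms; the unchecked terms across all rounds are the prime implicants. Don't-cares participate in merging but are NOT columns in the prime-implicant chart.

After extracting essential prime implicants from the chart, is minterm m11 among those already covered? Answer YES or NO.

[col 0] 0000*, 0010*, 0011*, 0110*, 0111*, 1000*, 1001*, 1010*, 1011*, 1100*, 1101*, 1111*
[col 1] -000*, -010*, -011*, -111*, 0-10*, 0-11*, 00-0*, 001-*, 011-*, 1-00*, 1-01*, 1-11*, 10-0*, 10-1*, 100-*, 101-*, 11-1*, 110-*
[col 2] --11, -0-0, -01-, 0-1-, 1--1, 1-0-, 10--
Prime implicants: --11, -0-0, -01-, 0-1-, 1--1, 1-0-, 10--
PI chart (minterm → PIs covering it):
  2 | -0-0,-01-,0-1-
  3 | --11,-01-,0-1-
  6 | 0-1-  (sole → essential)
  7 | --11,0-1-
  8 | -0-0,1-0-,10--
  9 | 1--1,1-0-,10--
  10 | -0-0,-01-,10--
  11 | --11,-01-,1--1,10--
  12 | 1-0-  (sole → essential)
  13 | 1--1,1-0-
  15 | --11,1--1
Essential prime implicants: 0-1-, 1-0-

NO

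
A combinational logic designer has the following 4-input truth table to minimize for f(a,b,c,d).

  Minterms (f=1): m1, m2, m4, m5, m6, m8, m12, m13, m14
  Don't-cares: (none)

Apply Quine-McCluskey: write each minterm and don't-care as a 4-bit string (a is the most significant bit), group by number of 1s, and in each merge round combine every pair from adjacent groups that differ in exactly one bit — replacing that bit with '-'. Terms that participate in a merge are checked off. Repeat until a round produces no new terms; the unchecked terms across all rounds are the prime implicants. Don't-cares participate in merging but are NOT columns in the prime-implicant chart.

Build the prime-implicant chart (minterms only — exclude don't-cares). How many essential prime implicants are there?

5

size-2^0 implicants → 0001(✓)  0010(✓)  0100(✓)  0101(✓)  0110(✓)  1000(✓)  1100(✓)  1101(✓)  1110(✓)
size-2^1 implicants → -100(✓)  -101(✓)  -110(✓)  0-01  0-10  01-0(✓)  010-(✓)  1-00  11-0(✓)  110-(✓)
size-2^2 implicants → -1-0  -10-
Unchecked terms (primes): -1-0, -10-, 0-01, 0-10, 1-00
Minterm coverage:
  m1 ⊆ 0-01 [E]
  m2 ⊆ 0-10 [E]
  m4 ⊆ -1-0,-10-
  m5 ⊆ -10-,0-01
  m6 ⊆ -1-0,0-10
  m8 ⊆ 1-00 [E]
  m12 ⊆ -1-0,-10-,1-00
  m13 ⊆ -10- [E]
  m14 ⊆ -1-0 [E]
E = {-1-0, -10-, 0-01, 0-10, 1-00}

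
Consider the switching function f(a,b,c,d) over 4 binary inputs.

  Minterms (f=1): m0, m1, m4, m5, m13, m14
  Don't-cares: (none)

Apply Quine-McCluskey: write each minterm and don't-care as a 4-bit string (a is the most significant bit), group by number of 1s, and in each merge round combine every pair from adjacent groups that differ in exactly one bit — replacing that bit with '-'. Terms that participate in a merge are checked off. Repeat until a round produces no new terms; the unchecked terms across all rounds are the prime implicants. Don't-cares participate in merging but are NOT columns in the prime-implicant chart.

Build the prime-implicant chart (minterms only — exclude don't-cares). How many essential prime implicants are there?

size-2^0 implicants → 0000(✓)  0001(✓)  0100(✓)  0101(✓)  1101(✓)  1110
size-2^1 implicants → -101  0-00(✓)  0-01(✓)  000-(✓)  010-(✓)
size-2^2 implicants → 0-0-
Unchecked terms (primes): -101, 0-0-, 1110
Minterm coverage:
  m0 ⊆ 0-0- [E]
  m1 ⊆ 0-0- [E]
  m4 ⊆ 0-0- [E]
  m5 ⊆ -101,0-0-
  m13 ⊆ -101 [E]
  m14 ⊆ 1110 [E]
E = {-101, 0-0-, 1110}

3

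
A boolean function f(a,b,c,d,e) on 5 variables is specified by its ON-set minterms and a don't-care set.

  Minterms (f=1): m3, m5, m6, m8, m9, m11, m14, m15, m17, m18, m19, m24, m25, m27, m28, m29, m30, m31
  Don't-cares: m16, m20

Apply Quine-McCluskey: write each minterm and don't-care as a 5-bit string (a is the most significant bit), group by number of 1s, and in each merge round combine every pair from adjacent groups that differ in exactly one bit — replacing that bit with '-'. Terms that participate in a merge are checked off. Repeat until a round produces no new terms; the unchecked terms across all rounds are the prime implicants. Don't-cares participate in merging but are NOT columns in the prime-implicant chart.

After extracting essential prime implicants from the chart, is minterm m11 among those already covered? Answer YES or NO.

[col 0] 00011*, 00101, 00110*, 01000*, 01001*, 01011*, 01110*, 01111*, 10000*, 10001*, 10010*, 10011*, 10100*, 11000*, 11001*, 11011*, 11100*, 11101*, 11110*, 11111*
[col 1] -0011*, -1000*, -1001*, -1011*, -1110*, -1111*, 0-011*, 0-110, 01-11*, 010-1*, 0100-*, 0111-*, 1-000*, 1-001*, 1-011*, 1-100*, 10-00*, 100-0*, 100-1*, 1000-*, 1001-*, 11-00*, 11-01*, 11-11*, 110-1*, 1100-*, 111-0*, 111-1*, 1110-*, 1111-*
[col 2] --011, -1-11, -10-1, -100-, -111-, 1--00, 1-0-1, 1-00-, 100--, 11--1, 11-0-, 111--
Prime implicants: --011, -1-11, -10-1, -100-, -111-, 0-110, 00101, 1--00, 1-0-1, 1-00-, 100--, 11--1, 11-0-, 111--
PI chart (minterm → PIs covering it):
  3 | --011  (sole → essential)
  5 | 00101  (sole → essential)
  6 | 0-110  (sole → essential)
  8 | -100-  (sole → essential)
  9 | -10-1,-100-
  11 | --011,-1-11,-10-1
  14 | -111-,0-110
  15 | -1-11,-111-
  17 | 1-0-1,1-00-,100--
  18 | 100--  (sole → essential)
  19 | --011,1-0-1,100--
  24 | -100-,1--00,1-00-,11-0-
  25 | -10-1,-100-,1-0-1,1-00-,11--1,11-0-
  27 | --011,-1-11,-10-1,1-0-1,11--1
  28 | 1--00,11-0-,111--
  29 | 11--1,11-0-,111--
  30 | -111-,111--
  31 | -1-11,-111-,11--1,111--
Essential prime implicants: --011, -100-, 0-110, 00101, 100--

YES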